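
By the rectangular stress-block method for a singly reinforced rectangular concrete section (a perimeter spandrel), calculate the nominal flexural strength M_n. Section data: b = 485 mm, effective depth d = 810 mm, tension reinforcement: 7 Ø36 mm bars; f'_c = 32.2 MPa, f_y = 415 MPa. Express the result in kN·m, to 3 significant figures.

A_s = 7 × 1018 = 7126 mm².
T = A_s f_y = 7126 × 415 = 2957290 N = 2957.29 kN.
From C = T: a = T/(0.85 f'_c b) = 2957290/(0.85 × 32.2 × 485) = 222.78 mm.
M_n = T(d − a/2) = 2957.29 kN × (810 − 111.39) mm = 2065.99 kN·m.

M_n ≈ 2070 kN·m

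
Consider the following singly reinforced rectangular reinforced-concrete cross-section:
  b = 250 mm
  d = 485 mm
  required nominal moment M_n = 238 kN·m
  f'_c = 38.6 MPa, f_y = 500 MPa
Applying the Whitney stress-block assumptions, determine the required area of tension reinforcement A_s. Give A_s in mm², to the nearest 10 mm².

A_s ≈ 1050 mm²

With M_n = 0.85 f'_c a b (d − a/2), solve the quadratic for a:
a = d − √(d² − 2M_n/(0.85 f'_c b)) = 485 − √(485² − 2 × 238×10⁶/(0.85 × 38.6 × 250)) = 64.06 mm.
A_s = 0.85 f'_c a b / f_y = 0.85 × 38.6 × 64.06 × 250 / 500 = 1050.9 mm².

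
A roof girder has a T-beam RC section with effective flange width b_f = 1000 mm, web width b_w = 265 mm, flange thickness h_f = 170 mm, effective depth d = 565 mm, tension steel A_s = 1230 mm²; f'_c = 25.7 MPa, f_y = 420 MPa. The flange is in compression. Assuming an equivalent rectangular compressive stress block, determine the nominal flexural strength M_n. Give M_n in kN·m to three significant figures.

Tension: T = A_s f_y = 1230 × 420 = 516600 N.
Try a within the flange: a = T/(0.85 f'_c b_f) = 516600/(0.85 × 25.7 × 1000) = 23.65 mm.
Since a = 23.65 ≤ h_f = 170 mm, the stress block lies entirely in the flange; analyse as a rectangular beam of width b_f.
M_n = T(d − a/2) = 516600 × (565 − 11.825) = 285.77 × 10⁶ N·mm.
M_n = 285.77 kN·m.

M_n ≈ 286 kN·m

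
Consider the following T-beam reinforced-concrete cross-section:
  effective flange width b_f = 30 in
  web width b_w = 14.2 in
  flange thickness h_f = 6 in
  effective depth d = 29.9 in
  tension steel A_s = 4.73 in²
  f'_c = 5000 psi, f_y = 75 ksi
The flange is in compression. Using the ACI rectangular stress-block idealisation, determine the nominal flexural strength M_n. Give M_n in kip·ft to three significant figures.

Tension: T = A_s f_y = 4.73 × 75 = 354.75 kips.
Try a within the flange: a = T/(0.85 f'_c b_f) = 354.75/(0.85 × 5 × 30) = 2.782 in.
Since a = 2.782 ≤ h_f = 6 in, the stress block lies entirely in the flange; analyse as a rectangular beam of width b_f.
M_n = T(d − a/2) = 354.75 × (29.9 − 1.391) = 10113.6 kip·in.
M_n = 10113.6/12 = 842.80 kip·ft.

M_n ≈ 843 kip·ft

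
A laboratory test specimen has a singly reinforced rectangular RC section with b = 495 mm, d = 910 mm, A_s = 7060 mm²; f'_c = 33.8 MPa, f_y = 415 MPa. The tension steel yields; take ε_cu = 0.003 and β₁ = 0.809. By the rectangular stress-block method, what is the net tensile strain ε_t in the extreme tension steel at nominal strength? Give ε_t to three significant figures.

a = A_s f_y/(0.85 f'_c b) = 206.02 mm.
β₁ = 0.809, so c = a/β₁ = 206.02/0.809 = 254.66 mm.
From the linear strain diagram with ε_cu = 0.003: ε_t = 0.003 (d − c)/c = 0.003 × (910 − 254.66)/254.66 = 0.00772.
Since ε_t ≥ 0.005, the section is tension-controlled.

ε_t ≈ 0.00772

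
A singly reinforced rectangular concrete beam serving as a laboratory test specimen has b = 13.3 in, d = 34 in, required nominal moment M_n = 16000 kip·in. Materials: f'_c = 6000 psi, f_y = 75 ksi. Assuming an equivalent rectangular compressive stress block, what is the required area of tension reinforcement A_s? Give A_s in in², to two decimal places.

A_s ≈ 7.09 in²

From M_n = 0.85 f'_c a b (d − a/2):
a = d − √(d² − 2M_n/(0.85 f'_c b)) = 34 − √(34² − 2 × 16000/(0.85 × 6 × 13.3)) = 7.842 in.
A_s = 0.85 f'_c a b / f_y = 0.85 × 6 × 7.842 × 13.3 / 75 = 7.092 in².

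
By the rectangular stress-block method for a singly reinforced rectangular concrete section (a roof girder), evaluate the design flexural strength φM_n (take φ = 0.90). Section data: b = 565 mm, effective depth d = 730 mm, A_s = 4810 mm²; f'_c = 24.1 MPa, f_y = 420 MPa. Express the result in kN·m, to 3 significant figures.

T = A_s f_y = 4810 × 420 = 2020200 N = 2020.2 kN.
From C = T: a = T/(0.85 f'_c b) = 2020200/(0.85 × 24.1 × 565) = 174.55 mm.
M_n = T(d − a/2) = 2020.2 kN × (730 − 87.275) mm = 1298.43 kN·m.
φM_n = 0.90 × 1298.43 = 1168.59 kN·m.

φM_n ≈ 1170 kN·m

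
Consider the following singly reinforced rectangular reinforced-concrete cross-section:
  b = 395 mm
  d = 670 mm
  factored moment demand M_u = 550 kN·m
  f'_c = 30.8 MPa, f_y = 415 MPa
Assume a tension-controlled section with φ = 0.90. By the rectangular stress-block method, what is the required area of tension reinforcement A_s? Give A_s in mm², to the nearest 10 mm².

A_s ≈ 2370 mm²

M_n = M_u/φ = 550/0.90 = 611.111 kN·m.
With M_n = 0.85 f'_c a b (d − a/2), solve the quadratic for a:
a = d − √(d² − 2M_n/(0.85 f'_c b)) = 670 − √(670² − 2 × 611.111×10⁶/(0.85 × 30.8 × 395)) = 94.93 mm.
A_s = 0.85 f'_c a b / f_y = 0.85 × 30.8 × 94.93 × 395 / 415 = 2365.5 mm².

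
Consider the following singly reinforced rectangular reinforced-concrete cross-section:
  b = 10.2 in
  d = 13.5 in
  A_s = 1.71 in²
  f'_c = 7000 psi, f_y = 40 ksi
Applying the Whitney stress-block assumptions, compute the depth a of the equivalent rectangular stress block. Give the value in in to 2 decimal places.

T = A_s f_y = 1.71 × 40 = 68.4 kips.
a = T/(0.85 f'_c b) = 68.4/(0.85 × 7 × 10.2) = 1.13 in.

a ≈ 1.13 in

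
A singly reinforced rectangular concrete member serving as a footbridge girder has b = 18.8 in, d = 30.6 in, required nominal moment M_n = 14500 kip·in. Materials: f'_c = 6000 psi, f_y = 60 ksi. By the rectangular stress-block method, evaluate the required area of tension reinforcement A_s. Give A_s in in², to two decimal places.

From M_n = 0.85 f'_c a b (d − a/2):
a = d − √(d² − 2M_n/(0.85 f'_c b)) = 30.6 − √(30.6² − 2 × 14500/(0.85 × 6 × 18.8)) = 5.423 in.
A_s = 0.85 f'_c a b / f_y = 0.85 × 6 × 5.423 × 18.8 / 60 = 8.666 in².

A_s ≈ 8.67 in²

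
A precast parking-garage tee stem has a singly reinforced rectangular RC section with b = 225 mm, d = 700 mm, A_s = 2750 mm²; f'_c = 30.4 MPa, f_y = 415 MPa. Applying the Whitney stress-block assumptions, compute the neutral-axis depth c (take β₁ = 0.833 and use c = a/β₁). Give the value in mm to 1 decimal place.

T = A_s f_y = 2750 × 415 = 1141250 N = 1141.25 kN.
Setting C = 0.85 f'_c a b equal to T: a = 1141250/(0.85 × 30.4 × 225) = 196.293 mm.
With β₁ = 0.833, c = a/β₁ = 196.293/0.833 = 235.6 mm.

c ≈ 235.6 mm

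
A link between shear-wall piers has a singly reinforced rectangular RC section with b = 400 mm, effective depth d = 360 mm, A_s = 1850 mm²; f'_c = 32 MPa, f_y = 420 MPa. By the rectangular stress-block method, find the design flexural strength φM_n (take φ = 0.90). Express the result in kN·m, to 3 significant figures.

T = A_s f_y = 1850 × 420 = 777000 N = 777 kN.
From C = T: a = T/(0.85 f'_c b) = 777000/(0.85 × 32 × 400) = 71.42 mm.
M_n = T(d − a/2) = 777 kN × (360 − 35.71) mm = 251.97 kN·m.
φM_n = 0.90 × 251.97 = 226.77 kN·m.

φM_n ≈ 227 kN·m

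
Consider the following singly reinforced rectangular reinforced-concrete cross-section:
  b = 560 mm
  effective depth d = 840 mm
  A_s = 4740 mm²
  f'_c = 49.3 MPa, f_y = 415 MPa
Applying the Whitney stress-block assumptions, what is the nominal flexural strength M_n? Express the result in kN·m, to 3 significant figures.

T = A_s f_y = 4740 × 415 = 1967100 N = 1967.1 kN.
From C = T: a = T/(0.85 f'_c b) = 1967100/(0.85 × 49.3 × 560) = 83.82 mm.
M_n = T(d − a/2) = 1967.1 kN × (840 − 41.91) mm = 1569.92 kN·m.

M_n ≈ 1570 kN·m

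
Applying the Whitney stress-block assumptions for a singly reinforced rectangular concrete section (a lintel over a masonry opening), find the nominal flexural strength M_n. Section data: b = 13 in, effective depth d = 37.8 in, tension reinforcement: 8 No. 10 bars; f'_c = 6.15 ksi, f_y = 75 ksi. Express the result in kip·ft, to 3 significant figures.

M_n ≈ 2040 kip·ft

A_s = 8 × 1.27 = 10.16 in².
T = A_s f_y = 10.16 × 75 = 762 kips.
a = T/(0.85 f'_c b) = 762/(0.85 × 6.15 × 13) = 11.213 in.
M_n = T(d − a/2) = 762 × (37.8 − 5.6065) = 24531.4 kip·in = 24531.4/12 = 2044.28 kip·ft.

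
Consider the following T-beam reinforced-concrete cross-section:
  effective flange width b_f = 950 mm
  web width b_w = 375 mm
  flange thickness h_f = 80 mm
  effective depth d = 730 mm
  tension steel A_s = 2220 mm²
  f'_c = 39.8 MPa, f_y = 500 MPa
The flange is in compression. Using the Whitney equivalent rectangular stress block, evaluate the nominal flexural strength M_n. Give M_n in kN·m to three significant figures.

Tension: T = A_s f_y = 2220 × 500 = 1110000 N.
Try a within the flange: a = T/(0.85 f'_c b_f) = 1110000/(0.85 × 39.8 × 950) = 34.54 mm.
Since a = 34.54 ≤ h_f = 80 mm, the stress block lies entirely in the flange; analyse as a rectangular beam of width b_f.
M_n = T(d − a/2) = 1110000 × (730 − 17.27) = 791.13 × 10⁶ N·mm.
M_n = 791.13 kN·m.

M_n ≈ 791 kN·m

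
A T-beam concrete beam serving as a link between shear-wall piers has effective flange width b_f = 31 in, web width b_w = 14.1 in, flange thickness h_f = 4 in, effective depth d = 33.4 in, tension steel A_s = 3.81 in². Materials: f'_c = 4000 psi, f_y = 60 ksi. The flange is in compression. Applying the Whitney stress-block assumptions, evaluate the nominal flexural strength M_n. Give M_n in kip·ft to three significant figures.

M_n ≈ 616 kip·ft

Tension: T = A_s f_y = 3.81 × 60 = 228.6 kips.
Try a within the flange: a = T/(0.85 f'_c b_f) = 228.6/(0.85 × 4 × 31) = 2.169 in.
Since a = 2.169 ≤ h_f = 4 in, the stress block lies entirely in the flange; analyse as a rectangular beam of width b_f.
M_n = T(d − a/2) = 228.6 × (33.4 − 1.0845) = 7387.3 kip·in.
M_n = 7387.3/12 = 615.61 kip·ft.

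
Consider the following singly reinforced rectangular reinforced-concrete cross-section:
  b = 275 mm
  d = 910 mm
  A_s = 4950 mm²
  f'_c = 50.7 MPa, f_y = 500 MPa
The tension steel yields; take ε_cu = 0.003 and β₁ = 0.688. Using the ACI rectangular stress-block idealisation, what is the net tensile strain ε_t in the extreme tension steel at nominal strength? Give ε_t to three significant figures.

ε_t ≈ 0.00599

a = A_s f_y/(0.85 f'_c b) = 208.84 mm.
β₁ = 0.688, so c = a/β₁ = 208.84/0.688 = 303.55 mm.
From the linear strain diagram with ε_cu = 0.003: ε_t = 0.003 (d − c)/c = 0.003 × (910 − 303.55)/303.55 = 0.00599.
Since ε_t ≥ 0.005, the section is tension-controlled.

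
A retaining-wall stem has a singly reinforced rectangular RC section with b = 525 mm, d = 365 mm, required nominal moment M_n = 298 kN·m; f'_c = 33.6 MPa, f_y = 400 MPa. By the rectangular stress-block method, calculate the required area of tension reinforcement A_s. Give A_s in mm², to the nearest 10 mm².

A_s ≈ 2220 mm²

With M_n = 0.85 f'_c a b (d − a/2), solve the quadratic for a:
a = d − √(d² − 2M_n/(0.85 f'_c b)) = 365 − √(365² − 2 × 298×10⁶/(0.85 × 33.6 × 525)) = 59.26 mm.
A_s = 0.85 f'_c a b / f_y = 0.85 × 33.6 × 59.26 × 525 / 400 = 2221.4 mm².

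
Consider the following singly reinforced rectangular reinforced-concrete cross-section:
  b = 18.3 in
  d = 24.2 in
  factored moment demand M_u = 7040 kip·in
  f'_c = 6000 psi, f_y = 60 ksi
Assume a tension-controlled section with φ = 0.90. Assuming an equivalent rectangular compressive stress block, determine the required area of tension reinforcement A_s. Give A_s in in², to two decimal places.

M_n = M_u/φ = 7040/0.90 = 7822.22 kip·in.
From M_n = 0.85 f'_c a b (d − a/2):
a = d − √(d² − 2M_n/(0.85 f'_c b)) = 24.2 − √(24.2² − 2 × 7822.22/(0.85 × 6 × 18.3)) = 3.755 in.
A_s = 0.85 f'_c a b / f_y = 0.85 × 6 × 3.755 × 18.3 / 60 = 5.841 in².

A_s ≈ 5.84 in²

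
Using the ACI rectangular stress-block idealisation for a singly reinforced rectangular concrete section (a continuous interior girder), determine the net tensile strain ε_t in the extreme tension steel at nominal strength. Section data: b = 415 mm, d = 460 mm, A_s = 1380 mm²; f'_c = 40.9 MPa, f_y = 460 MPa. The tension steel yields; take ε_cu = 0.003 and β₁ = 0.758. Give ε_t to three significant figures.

a = A_s f_y/(0.85 f'_c b) = 44.00 mm.
β₁ = 0.758, so c = a/β₁ = 44.00/0.758 = 58.05 mm.
From the linear strain diagram with ε_cu = 0.003: ε_t = 0.003 (d − c)/c = 0.003 × (460 − 58.05)/58.05 = 0.0208.
Since ε_t ≥ 0.005, the section is tension-controlled.

ε_t ≈ 0.0208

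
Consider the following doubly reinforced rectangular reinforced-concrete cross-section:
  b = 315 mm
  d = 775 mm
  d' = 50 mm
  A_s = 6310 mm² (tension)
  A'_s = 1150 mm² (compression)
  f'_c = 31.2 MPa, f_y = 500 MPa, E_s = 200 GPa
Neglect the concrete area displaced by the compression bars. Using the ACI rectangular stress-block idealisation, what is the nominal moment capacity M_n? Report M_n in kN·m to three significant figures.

M_n ≈ 2020 kN·m

Assume both tension and compression steel yield.
Net tension couple steel: A_s − A'_s = 5160 mm².
a = (A_s − A'_s) f_y / (0.85 f'_c b) = 2580000/(0.85 × 31.2 × 315) = 308.84 mm.
c = a/β₁ = 308.84/0.827 = 373.45 mm; ε'_s = 0.003(c − d')/c = 0.0026 ≥ f_y/E_s = 0.0025, so compression steel does yield.
M_n = (A_s − A'_s) f_y (d − a/2) + A'_s f_y (d − d') = [2580000 × (775 − 154.42) + 575000 × (775 − 50)] × 10⁻⁶ = 1601.10 + 416.88 = 2017.98 kN·m.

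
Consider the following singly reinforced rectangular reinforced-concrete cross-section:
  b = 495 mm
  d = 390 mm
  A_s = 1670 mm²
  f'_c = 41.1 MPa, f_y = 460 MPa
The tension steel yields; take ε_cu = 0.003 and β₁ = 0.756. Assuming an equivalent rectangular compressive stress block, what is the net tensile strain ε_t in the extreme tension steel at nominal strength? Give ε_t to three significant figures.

a = A_s f_y/(0.85 f'_c b) = 44.42 mm.
β₁ = 0.756, so c = a/β₁ = 44.42/0.756 = 58.76 mm.
From the linear strain diagram with ε_cu = 0.003: ε_t = 0.003 (d − c)/c = 0.003 × (390 − 58.76)/58.76 = 0.0169.
Since ε_t ≥ 0.005, the section is tension-controlled.

ε_t ≈ 0.0169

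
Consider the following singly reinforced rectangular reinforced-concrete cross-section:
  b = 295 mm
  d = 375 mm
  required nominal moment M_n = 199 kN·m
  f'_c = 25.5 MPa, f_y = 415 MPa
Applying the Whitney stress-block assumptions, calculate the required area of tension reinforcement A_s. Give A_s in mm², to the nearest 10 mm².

A_s ≈ 1460 mm²

With M_n = 0.85 f'_c a b (d − a/2), solve the quadratic for a:
a = d − √(d² − 2M_n/(0.85 f'_c b)) = 375 − √(375² − 2 × 199×10⁶/(0.85 × 25.5 × 295)) = 95.04 mm.
A_s = 0.85 f'_c a b / f_y = 0.85 × 25.5 × 95.04 × 295 / 415 = 1464.3 mm².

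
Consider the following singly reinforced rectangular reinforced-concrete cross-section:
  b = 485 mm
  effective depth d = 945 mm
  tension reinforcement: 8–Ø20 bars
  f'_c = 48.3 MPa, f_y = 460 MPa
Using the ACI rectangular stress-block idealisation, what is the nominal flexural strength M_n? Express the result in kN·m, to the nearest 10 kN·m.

A_s = 8 × 314 = 2512 mm².
T = A_s f_y = 2512 × 460 = 1155520 N = 1155.52 kN.
From C = T: a = T/(0.85 f'_c b) = 1155520/(0.85 × 48.3 × 485) = 58.03 mm.
M_n = T(d − a/2) = 1155.52 kN × (945 − 29.015) mm = 1058.44 kN·m.

M_n ≈ 1060 kN·m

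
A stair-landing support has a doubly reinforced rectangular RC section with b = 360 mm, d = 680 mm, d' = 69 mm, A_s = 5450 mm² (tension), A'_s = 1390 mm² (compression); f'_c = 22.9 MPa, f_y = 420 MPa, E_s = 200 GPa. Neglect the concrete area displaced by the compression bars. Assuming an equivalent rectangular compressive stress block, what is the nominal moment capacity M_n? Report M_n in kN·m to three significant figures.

M_n ≈ 1310 kN·m

Assume both tension and compression steel yield.
Net tension couple steel: A_s − A'_s = 4060 mm².
a = (A_s − A'_s) f_y / (0.85 f'_c b) = 1705200/(0.85 × 22.9 × 360) = 243.34 mm.
c = a/β₁ = 243.34/0.85 = 286.28 mm; ε'_s = 0.003(c − d')/c = 0.0023 ≥ f_y/E_s = 0.0021, so compression steel does yield.
M_n = (A_s − A'_s) f_y (d − a/2) + A'_s f_y (d − d') = [1705200 × (680 − 121.67) + 583800 × (680 − 69)] × 10⁻⁶ = 952.06 + 356.70 = 1308.76 kN·m.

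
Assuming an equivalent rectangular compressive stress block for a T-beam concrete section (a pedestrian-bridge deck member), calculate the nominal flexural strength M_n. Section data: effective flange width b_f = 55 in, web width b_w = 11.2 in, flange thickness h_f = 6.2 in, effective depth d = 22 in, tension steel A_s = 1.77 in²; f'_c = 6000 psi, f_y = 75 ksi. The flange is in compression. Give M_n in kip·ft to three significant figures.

M_n ≈ 241 kip·ft

Tension: T = A_s f_y = 1.77 × 75 = 132.75 kips.
Try a within the flange: a = T/(0.85 f'_c b_f) = 132.75/(0.85 × 6 × 55) = 0.473 in.
Since a = 0.473 ≤ h_f = 6.2 in, the stress block lies entirely in the flange; analyse as a rectangular beam of width b_f.
M_n = T(d − a/2) = 132.75 × (22 − 0.2365) = 2889.1 kip·in.
M_n = 2889.1/12 = 240.76 kip·ft.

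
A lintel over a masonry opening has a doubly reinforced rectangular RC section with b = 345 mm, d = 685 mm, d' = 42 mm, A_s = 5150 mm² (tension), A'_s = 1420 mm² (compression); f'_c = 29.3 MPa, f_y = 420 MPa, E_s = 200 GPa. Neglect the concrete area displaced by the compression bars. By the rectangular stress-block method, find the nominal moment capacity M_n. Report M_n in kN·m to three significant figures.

M_n ≈ 1310 kN·m

Assume both tension and compression steel yield.
Net tension couple steel: A_s − A'_s = 3730 mm².
a = (A_s − A'_s) f_y / (0.85 f'_c b) = 1566600/(0.85 × 29.3 × 345) = 182.33 mm.
c = a/β₁ = 182.33/0.841 = 216.80 mm; ε'_s = 0.003(c − d')/c = 0.0024 ≥ f_y/E_s = 0.0021, so compression steel does yield.
M_n = (A_s − A'_s) f_y (d − a/2) + A'_s f_y (d − d') = [1566600 × (685 − 91.165) + 596400 × (685 − 42)] × 10⁻⁶ = 930.30 + 383.49 = 1313.79 kN·m.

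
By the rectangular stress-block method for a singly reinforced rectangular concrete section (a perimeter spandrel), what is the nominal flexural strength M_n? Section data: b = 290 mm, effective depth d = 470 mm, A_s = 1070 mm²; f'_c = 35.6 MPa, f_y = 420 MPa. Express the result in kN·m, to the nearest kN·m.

M_n ≈ 200 kN·m

T = A_s f_y = 1070 × 420 = 449400 N = 449.4 kN.
From C = T: a = T/(0.85 f'_c b) = 449400/(0.85 × 35.6 × 290) = 51.21 mm.
M_n = T(d − a/2) = 449.4 kN × (470 − 25.605) mm = 199.71 kN·m.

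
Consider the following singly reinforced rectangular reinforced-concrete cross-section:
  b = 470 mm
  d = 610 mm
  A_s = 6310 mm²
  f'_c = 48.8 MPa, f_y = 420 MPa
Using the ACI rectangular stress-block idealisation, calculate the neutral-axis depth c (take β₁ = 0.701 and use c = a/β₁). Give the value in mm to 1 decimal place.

T = A_s f_y = 6310 × 420 = 2650200 N = 2650.2 kN.
Setting C = 0.85 f'_c a b equal to T: a = 2650200/(0.85 × 48.8 × 470) = 135.938 mm.
With β₁ = 0.701, c = a/β₁ = 135.938/0.701 = 193.9 mm.

c ≈ 193.9 mm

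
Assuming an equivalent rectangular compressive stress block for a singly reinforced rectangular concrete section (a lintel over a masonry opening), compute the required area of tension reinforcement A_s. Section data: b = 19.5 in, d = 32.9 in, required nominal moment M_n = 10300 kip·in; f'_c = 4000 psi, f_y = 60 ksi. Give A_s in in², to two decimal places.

A_s ≈ 5.66 in²

From M_n = 0.85 f'_c a b (d − a/2):
a = d − √(d² − 2M_n/(0.85 f'_c b)) = 32.9 − √(32.9² − 2 × 10300/(0.85 × 4 × 19.5)) = 5.120 in.
A_s = 0.85 f'_c a b / f_y = 0.85 × 4 × 5.120 × 19.5 / 60 = 5.658 in².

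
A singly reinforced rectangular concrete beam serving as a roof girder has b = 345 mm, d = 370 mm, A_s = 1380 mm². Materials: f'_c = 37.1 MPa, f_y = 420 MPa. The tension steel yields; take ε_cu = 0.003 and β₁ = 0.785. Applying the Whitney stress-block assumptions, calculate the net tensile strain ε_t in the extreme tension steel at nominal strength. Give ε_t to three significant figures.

a = A_s f_y/(0.85 f'_c b) = 53.27 mm.
β₁ = 0.785, so c = a/β₁ = 53.27/0.785 = 67.86 mm.
From the linear strain diagram with ε_cu = 0.003: ε_t = 0.003 (d − c)/c = 0.003 × (370 − 67.86)/67.86 = 0.0134.
Since ε_t ≥ 0.005, the section is tension-controlled.

ε_t ≈ 0.0134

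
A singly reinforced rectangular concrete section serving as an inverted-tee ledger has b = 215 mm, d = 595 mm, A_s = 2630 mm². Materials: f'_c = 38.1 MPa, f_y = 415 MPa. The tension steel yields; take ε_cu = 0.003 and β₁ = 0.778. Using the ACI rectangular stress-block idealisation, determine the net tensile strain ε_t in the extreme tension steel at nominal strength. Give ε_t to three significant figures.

a = A_s f_y/(0.85 f'_c b) = 156.76 mm.
β₁ = 0.778, so c = a/β₁ = 156.76/0.778 = 201.49 mm.
From the linear strain diagram with ε_cu = 0.003: ε_t = 0.003 (d − c)/c = 0.003 × (595 − 201.49)/201.49 = 0.00586.
Since ε_t ≥ 0.005, the section is tension-controlled.

ε_t ≈ 0.00586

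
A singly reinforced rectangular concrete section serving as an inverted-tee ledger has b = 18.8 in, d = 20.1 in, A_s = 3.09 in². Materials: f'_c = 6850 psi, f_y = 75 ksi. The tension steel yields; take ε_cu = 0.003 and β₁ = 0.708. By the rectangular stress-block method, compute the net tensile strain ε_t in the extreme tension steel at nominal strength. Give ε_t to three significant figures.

ε_t ≈ 0.0172

a = A_s f_y/(0.85 f'_c b) = 2.117 in.
β₁ = 0.708, so c = a/β₁ = 2.117/0.708 = 2.990 in.
From the linear strain diagram with ε_cu = 0.003: ε_t = 0.003 (d − c)/c = 0.003 × (20.1 − 2.990)/2.990 = 0.0172.
Since ε_t ≥ 0.005, the section is tension-controlled.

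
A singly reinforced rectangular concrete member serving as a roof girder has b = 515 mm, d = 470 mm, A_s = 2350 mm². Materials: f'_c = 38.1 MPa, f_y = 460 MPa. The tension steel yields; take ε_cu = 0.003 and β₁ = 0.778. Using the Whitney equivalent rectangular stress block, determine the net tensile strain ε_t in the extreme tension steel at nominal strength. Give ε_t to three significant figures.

ε_t ≈ 0.0139

a = A_s f_y/(0.85 f'_c b) = 64.81 mm.
β₁ = 0.778, so c = a/β₁ = 64.81/0.778 = 83.30 mm.
From the linear strain diagram with ε_cu = 0.003: ε_t = 0.003 (d − c)/c = 0.003 × (470 − 83.30)/83.30 = 0.0139.
Since ε_t ≥ 0.005, the section is tension-controlled.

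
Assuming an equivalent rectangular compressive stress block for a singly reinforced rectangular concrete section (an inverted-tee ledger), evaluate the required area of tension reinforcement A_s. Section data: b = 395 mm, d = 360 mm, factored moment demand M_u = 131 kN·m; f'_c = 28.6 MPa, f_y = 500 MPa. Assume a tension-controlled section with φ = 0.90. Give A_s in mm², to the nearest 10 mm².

M_n = M_u/φ = 131/0.90 = 145.556 kN·m.
With M_n = 0.85 f'_c a b (d − a/2), solve the quadratic for a:
a = d − √(d² − 2M_n/(0.85 f'_c b)) = 360 − √(360² − 2 × 145.556×10⁶/(0.85 × 28.6 × 395)) = 44.91 mm.
A_s = 0.85 f'_c a b / f_y = 0.85 × 28.6 × 44.91 × 395 / 500 = 862.5 mm².

A_s ≈ 860 mm²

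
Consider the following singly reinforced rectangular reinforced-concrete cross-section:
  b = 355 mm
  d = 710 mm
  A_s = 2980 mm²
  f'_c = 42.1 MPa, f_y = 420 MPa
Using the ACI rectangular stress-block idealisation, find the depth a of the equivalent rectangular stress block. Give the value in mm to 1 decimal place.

T = A_s f_y = 2980 × 420 = 1251600 N = 1251.6 kN.
Setting C = 0.85 f'_c a b equal to T: a = 1251600/(0.85 × 42.1 × 355) = 98.5 mm.

a ≈ 98.5 mm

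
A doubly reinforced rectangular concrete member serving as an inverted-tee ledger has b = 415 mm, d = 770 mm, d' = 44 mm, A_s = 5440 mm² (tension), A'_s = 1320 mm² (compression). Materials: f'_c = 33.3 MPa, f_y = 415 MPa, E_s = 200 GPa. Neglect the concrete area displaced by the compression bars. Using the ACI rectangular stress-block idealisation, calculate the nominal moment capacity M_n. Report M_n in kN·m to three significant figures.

Assume both tension and compression steel yield.
Net tension couple steel: A_s − A'_s = 4120 mm².
a = (A_s − A'_s) f_y / (0.85 f'_c b) = 1709800/(0.85 × 33.3 × 415) = 145.56 mm.
c = a/β₁ = 145.56/0.812 = 179.26 mm; ε'_s = 0.003(c − d')/c = 0.0023 ≥ f_y/E_s = 0.0021, so compression steel does yield.
M_n = (A_s − A'_s) f_y (d − a/2) + A'_s f_y (d − d') = [1709800 × (770 − 72.78) + 547800 × (770 − 44)] × 10⁻⁶ = 1192.11 + 397.70 = 1589.81 kN·m.

M_n ≈ 1590 kN·m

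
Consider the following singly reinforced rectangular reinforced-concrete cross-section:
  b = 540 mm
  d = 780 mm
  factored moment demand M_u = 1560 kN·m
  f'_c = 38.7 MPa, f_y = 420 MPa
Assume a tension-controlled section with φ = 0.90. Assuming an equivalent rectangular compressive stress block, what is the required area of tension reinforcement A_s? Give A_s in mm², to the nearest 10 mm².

A_s ≈ 5800 mm²

M_n = M_u/φ = 1560/0.90 = 1733.33 kN·m.
With M_n = 0.85 f'_c a b (d − a/2), solve the quadratic for a:
a = d − √(d² − 2M_n/(0.85 f'_c b)) = 780 − √(780² − 2 × 1733.33×10⁶/(0.85 × 38.7 × 540)) = 137.16 mm.
A_s = 0.85 f'_c a b / f_y = 0.85 × 38.7 × 137.16 × 540 / 420 = 5801.0 mm².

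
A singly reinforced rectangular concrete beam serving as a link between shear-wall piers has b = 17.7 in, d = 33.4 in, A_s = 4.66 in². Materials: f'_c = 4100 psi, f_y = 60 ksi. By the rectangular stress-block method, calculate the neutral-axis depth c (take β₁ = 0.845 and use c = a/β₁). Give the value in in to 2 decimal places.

c ≈ 5.36 in

T = A_s f_y = 4.66 × 60 = 279.6 kips.
a = T/(0.85 f'_c b) = 279.6/(0.85 × 4.1 × 17.7) = 4.5327 in.
With β₁ = 0.845, c = a/β₁ = 4.5327/0.845 = 5.36 in.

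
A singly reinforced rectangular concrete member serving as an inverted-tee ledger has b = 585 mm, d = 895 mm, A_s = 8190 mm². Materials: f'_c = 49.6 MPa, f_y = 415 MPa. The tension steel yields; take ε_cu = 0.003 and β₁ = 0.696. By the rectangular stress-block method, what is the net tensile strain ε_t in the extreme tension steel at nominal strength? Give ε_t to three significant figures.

ε_t ≈ 0.0106

a = A_s f_y/(0.85 f'_c b) = 137.81 mm.
β₁ = 0.696, so c = a/β₁ = 137.81/0.696 = 198.00 mm.
From the linear strain diagram with ε_cu = 0.003: ε_t = 0.003 (d − c)/c = 0.003 × (895 − 198.00)/198.00 = 0.0106.
Since ε_t ≥ 0.005, the section is tension-controlled.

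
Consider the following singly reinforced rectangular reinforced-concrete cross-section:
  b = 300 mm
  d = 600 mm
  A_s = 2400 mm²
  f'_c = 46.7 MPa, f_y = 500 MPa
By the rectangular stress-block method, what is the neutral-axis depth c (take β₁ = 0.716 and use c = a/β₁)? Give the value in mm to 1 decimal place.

T = A_s f_y = 2400 × 500 = 1200000 N = 1200 kN.
Setting C = 0.85 f'_c a b equal to T: a = 1200000/(0.85 × 46.7 × 300) = 100.768 mm.
With β₁ = 0.716, c = a/β₁ = 100.768/0.716 = 140.7 mm.

c ≈ 140.7 mm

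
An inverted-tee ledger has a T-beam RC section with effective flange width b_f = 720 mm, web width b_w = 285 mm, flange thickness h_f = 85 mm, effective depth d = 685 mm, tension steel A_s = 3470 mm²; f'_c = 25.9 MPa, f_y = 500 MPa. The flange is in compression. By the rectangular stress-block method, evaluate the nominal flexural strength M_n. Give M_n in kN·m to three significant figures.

M_n ≈ 1090 kN·m

Tension: T = A_s f_y = 3470 × 500 = 1735000 N.
Try a within the flange: a = T/(0.85 f'_c b_f) = 1735000/(0.85 × 25.9 × 720) = 109.46 mm.
a = 109.46 > h_f = 85 mm: the block extends into the web. Split into flange-overhang and web parts.
C_f = 0.85 f'_c (b_f − b_w) h_f = 0.85 × 25.9 × (720 − 285) × 85 = 814005 N.
Remaining web compression depth: a_w = (T − C_f)/(0.85 f'_c b_w) = (1735000 − 814005)/(0.85 × 25.9 × 285) = 146.79 mm.
M_n = C_f(d − h_f/2) + (T − C_f)(d − a_w/2) = 814005 × (685 − 42.5) + 920995 × (685 − 73.395) = 523.00 + 563.29 = 1086.29 × 10⁶ N·mm.
M_n = 1086.29 kN·m.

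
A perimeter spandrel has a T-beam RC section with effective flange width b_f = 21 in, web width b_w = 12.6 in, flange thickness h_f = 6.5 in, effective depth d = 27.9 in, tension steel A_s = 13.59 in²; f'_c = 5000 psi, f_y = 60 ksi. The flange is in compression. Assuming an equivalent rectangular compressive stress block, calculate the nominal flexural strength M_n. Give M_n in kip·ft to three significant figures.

M_n ≈ 1570 kip·ft

Tension: T = A_s f_y = 13.59 × 60 = 815.4 kips.
Try a within the flange: a = T/(0.85 f'_c b_f) = 815.4/(0.85 × 5 × 21) = 9.136 in.
a = 9.136 > h_f = 6.5 in: the block extends into the web. Split into flange-overhang and web parts.
C_f = 0.85 f'_c (b_f − b_w) h_f = 0.85 × 5 × (21 − 12.6) × 6.5 = 232.1 kips.
Remaining web compression depth: a_w = (T − C_f)/(0.85 f'_c b_w) = (815.4 − 232.1)/(0.85 × 5 × 12.6) = 10.893 in.
M_n = C_f(d − h_f/2) + (T − C_f)(d − a_w/2) = 232.1 × (27.9 − 3.25) + 583.3 × (27.9 − 5.4465) = 5721.3 + 13097.1 = 18818.4 kip·in.
M_n = 18818.4/12 = 1568.20 kip·ft.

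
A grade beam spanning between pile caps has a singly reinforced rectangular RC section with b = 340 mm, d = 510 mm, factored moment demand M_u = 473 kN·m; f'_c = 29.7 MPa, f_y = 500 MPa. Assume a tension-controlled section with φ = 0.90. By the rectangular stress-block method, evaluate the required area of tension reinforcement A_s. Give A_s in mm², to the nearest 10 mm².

A_s ≈ 2390 mm²

M_n = M_u/φ = 473/0.90 = 525.556 kN·m.
With M_n = 0.85 f'_c a b (d − a/2), solve the quadratic for a:
a = d − √(d² − 2M_n/(0.85 f'_c b)) = 510 − √(510² − 2 × 525.556×10⁶/(0.85 × 29.7 × 340)) = 139.00 mm.
A_s = 0.85 f'_c a b / f_y = 0.85 × 29.7 × 139.00 × 340 / 500 = 2386.2 mm².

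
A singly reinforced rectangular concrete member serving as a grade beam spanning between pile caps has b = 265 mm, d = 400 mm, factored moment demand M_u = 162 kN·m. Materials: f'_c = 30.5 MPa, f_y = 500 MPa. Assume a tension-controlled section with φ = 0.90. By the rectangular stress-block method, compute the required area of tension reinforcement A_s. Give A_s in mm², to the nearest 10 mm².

M_n = M_u/φ = 162/0.90 = 180 kN·m.
With M_n = 0.85 f'_c a b (d − a/2), solve the quadratic for a:
a = d − √(d² − 2M_n/(0.85 f'_c b)) = 400 − √(400² − 2 × 180×10⁶/(0.85 × 30.5 × 265)) = 71.98 mm.
A_s = 0.85 f'_c a b / f_y = 0.85 × 30.5 × 71.98 × 265 / 500 = 989.0 mm².

A_s ≈ 990 mm²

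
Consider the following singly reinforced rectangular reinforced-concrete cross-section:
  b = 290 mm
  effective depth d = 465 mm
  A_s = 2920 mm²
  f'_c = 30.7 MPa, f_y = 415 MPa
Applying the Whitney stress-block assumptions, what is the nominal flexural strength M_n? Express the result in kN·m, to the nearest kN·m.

M_n ≈ 466 kN·m

T = A_s f_y = 2920 × 415 = 1211800 N = 1211.8 kN.
From C = T: a = T/(0.85 f'_c b) = 1211800/(0.85 × 30.7 × 290) = 160.13 mm.
M_n = T(d − a/2) = 1211.8 kN × (465 − 80.065) mm = 466.46 kN·m.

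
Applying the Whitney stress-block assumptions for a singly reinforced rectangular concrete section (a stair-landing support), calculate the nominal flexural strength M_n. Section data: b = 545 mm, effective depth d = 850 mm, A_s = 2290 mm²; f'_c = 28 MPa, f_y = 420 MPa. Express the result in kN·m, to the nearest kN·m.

M_n ≈ 782 kN·m

T = A_s f_y = 2290 × 420 = 961800 N = 961.8 kN.
From C = T: a = T/(0.85 f'_c b) = 961800/(0.85 × 28 × 545) = 74.15 mm.
M_n = T(d − a/2) = 961.8 kN × (850 − 37.075) mm = 781.87 kN·m.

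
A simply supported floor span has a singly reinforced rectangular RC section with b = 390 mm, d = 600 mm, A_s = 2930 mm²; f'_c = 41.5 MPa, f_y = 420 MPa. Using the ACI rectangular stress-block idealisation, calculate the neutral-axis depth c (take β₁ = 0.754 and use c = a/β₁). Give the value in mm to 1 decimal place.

c ≈ 118.6 mm

T = A_s f_y = 2930 × 420 = 1230600 N = 1230.6 kN.
Setting C = 0.85 f'_c a b equal to T: a = 1230600/(0.85 × 41.5 × 390) = 89.451 mm.
With β₁ = 0.754, c = a/β₁ = 89.451/0.754 = 118.6 mm.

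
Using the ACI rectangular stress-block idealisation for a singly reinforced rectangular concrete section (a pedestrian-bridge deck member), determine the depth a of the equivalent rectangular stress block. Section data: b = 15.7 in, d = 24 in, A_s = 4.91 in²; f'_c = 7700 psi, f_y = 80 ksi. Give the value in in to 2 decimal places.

T = A_s f_y = 4.91 × 80 = 392.8 kips.
a = T/(0.85 f'_c b) = 392.8/(0.85 × 7.7 × 15.7) = 3.82 in.

a ≈ 3.82 in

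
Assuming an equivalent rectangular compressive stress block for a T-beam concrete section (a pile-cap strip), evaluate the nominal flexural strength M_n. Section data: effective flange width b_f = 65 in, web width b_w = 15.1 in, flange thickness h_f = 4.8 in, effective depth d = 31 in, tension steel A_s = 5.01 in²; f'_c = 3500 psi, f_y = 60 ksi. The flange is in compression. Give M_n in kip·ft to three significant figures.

Tension: T = A_s f_y = 5.01 × 60 = 300.6 kips.
Try a within the flange: a = T/(0.85 f'_c b_f) = 300.6/(0.85 × 3.5 × 65) = 1.554 in.
Since a = 1.554 ≤ h_f = 4.8 in, the stress block lies entirely in the flange; analyse as a rectangular beam of width b_f.
M_n = T(d − a/2) = 300.6 × (31 − 0.777) = 9085.0 kip·in.
M_n = 9085.0/12 = 757.08 kip·ft.

M_n ≈ 757 kip·ft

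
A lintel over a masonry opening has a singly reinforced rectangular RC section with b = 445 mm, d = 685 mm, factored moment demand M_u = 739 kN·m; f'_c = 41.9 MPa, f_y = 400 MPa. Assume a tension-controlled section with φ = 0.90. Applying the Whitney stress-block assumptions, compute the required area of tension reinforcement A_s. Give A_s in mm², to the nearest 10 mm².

A_s ≈ 3180 mm²

M_n = M_u/φ = 739/0.90 = 821.111 kN·m.
With M_n = 0.85 f'_c a b (d − a/2), solve the quadratic for a:
a = d − √(d² − 2M_n/(0.85 f'_c b)) = 685 − √(685² − 2 × 821.111×10⁶/(0.85 × 41.9 × 445)) = 80.35 mm.
A_s = 0.85 f'_c a b / f_y = 0.85 × 41.9 × 80.35 × 445 / 400 = 3183.6 mm².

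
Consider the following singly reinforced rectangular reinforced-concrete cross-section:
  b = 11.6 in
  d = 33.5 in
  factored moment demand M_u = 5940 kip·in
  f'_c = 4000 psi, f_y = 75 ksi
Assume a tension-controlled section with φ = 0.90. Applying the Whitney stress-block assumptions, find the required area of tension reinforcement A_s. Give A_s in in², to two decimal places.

A_s ≈ 2.86 in²

M_n = M_u/φ = 5940/0.90 = 6600 kip·in.
From M_n = 0.85 f'_c a b (d − a/2):
a = d − √(d² − 2M_n/(0.85 f'_c b)) = 33.5 − √(33.5² − 2 × 6600/(0.85 × 4 × 11.6)) = 5.436 in.
A_s = 0.85 f'_c a b / f_y = 0.85 × 4 × 5.436 × 11.6 / 75 = 2.859 in².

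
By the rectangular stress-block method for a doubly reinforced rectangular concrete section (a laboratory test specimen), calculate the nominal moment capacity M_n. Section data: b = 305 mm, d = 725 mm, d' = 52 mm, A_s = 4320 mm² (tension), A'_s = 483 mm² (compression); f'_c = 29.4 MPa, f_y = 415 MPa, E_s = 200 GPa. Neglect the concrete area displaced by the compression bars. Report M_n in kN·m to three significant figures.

Assume both tension and compression steel yield.
Net tension couple steel: A_s − A'_s = 3837 mm².
a = (A_s − A'_s) f_y / (0.85 f'_c b) = 1592355/(0.85 × 29.4 × 305) = 208.92 mm.
c = a/β₁ = 208.92/0.84 = 248.71 mm; ε'_s = 0.003(c − d')/c = 0.0024 ≥ f_y/E_s = 0.0021, so compression steel does yield.
M_n = (A_s − A'_s) f_y (d − a/2) + A'_s f_y (d − d') = [1592355 × (725 − 104.46) + 200445 × (725 − 52)] × 10⁻⁶ = 988.12 + 134.90 = 1123.02 kN·m.

M_n ≈ 1120 kN·m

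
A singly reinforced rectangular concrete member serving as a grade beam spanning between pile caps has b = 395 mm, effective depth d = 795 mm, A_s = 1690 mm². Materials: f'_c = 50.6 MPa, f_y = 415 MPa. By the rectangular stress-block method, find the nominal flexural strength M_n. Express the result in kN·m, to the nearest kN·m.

M_n ≈ 543 kN·m

T = A_s f_y = 1690 × 415 = 701350 N = 701.35 kN.
From C = T: a = T/(0.85 f'_c b) = 701350/(0.85 × 50.6 × 395) = 41.28 mm.
M_n = T(d − a/2) = 701.35 kN × (795 − 20.64) mm = 543.10 kN·m.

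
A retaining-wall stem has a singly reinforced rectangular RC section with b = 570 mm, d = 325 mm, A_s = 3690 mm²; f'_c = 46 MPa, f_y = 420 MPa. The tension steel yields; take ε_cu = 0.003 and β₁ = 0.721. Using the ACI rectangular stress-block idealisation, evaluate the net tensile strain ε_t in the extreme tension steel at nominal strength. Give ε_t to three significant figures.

a = A_s f_y/(0.85 f'_c b) = 69.54 mm.
β₁ = 0.721, so c = a/β₁ = 69.54/0.721 = 96.45 mm.
From the linear strain diagram with ε_cu = 0.003: ε_t = 0.003 (d − c)/c = 0.003 × (325 − 96.45)/96.45 = 0.00711.
Since ε_t ≥ 0.005, the section is tension-controlled.

ε_t ≈ 0.00711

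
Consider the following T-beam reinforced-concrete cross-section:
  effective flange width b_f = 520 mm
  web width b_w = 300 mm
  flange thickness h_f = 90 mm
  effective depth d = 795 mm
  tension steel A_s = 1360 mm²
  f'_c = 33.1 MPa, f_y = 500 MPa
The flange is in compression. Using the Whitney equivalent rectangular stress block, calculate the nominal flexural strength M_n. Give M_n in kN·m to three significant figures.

Tension: T = A_s f_y = 1360 × 500 = 680000 N.
Try a within the flange: a = T/(0.85 f'_c b_f) = 680000/(0.85 × 33.1 × 520) = 46.48 mm.
Since a = 46.48 ≤ h_f = 90 mm, the stress block lies entirely in the flange; analyse as a rectangular beam of width b_f.
M_n = T(d − a/2) = 680000 × (795 − 23.24) = 524.80 × 10⁶ N·mm.
M_n = 524.80 kN·m.

M_n ≈ 525 kN·m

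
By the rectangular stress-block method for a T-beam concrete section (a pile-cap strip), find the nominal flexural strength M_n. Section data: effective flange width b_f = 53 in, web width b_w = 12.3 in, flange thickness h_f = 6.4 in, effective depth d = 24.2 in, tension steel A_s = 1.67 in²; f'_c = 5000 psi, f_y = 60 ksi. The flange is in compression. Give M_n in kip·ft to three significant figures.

M_n ≈ 200 kip·ft

Tension: T = A_s f_y = 1.67 × 60 = 100.2 kips.
Try a within the flange: a = T/(0.85 f'_c b_f) = 100.2/(0.85 × 5 × 53) = 0.445 in.
Since a = 0.445 ≤ h_f = 6.4 in, the stress block lies entirely in the flange; analyse as a rectangular beam of width b_f.
M_n = T(d − a/2) = 100.2 × (24.2 − 0.2225) = 2402.5 kip·in.
M_n = 2402.5/12 = 200.21 kip·ft.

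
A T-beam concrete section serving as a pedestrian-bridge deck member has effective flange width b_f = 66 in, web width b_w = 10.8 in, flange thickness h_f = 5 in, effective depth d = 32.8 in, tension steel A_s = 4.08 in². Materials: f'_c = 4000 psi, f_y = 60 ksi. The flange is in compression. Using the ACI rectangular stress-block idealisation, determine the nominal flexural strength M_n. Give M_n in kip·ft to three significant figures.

M_n ≈ 658 kip·ft

Tension: T = A_s f_y = 4.08 × 60 = 244.8 kips.
Try a within the flange: a = T/(0.85 f'_c b_f) = 244.8/(0.85 × 4 × 66) = 1.091 in.
Since a = 1.091 ≤ h_f = 5 in, the stress block lies entirely in the flange; analyse as a rectangular beam of width b_f.
M_n = T(d − a/2) = 244.8 × (32.8 − 0.5455) = 7895.9 kip·in.
M_n = 7895.9/12 = 657.99 kip·ft.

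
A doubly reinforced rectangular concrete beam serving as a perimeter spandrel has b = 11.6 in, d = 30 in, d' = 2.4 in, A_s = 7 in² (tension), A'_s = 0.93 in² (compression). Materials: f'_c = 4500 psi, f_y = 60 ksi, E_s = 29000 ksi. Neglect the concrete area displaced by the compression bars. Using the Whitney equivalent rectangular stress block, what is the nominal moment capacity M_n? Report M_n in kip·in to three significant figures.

M_n ≈ 11000 kip·in

Assume both steels yield.
a = (A_s − A'_s) f_y/(0.85 f'_c b) = (7 − 0.93) × 60/(0.85 × 4.5 × 11.6) = 8.208 in.
c = a/β₁ = 8.208/0.825 = 9.949 in; ε'_s = 0.003(c − d')/c = 0.0023 ≥ ε_y = 0.0021, so the compression steel yields.
M_n = (A_s − A'_s) f_y (d − a/2) + A'_s f_y (d − d') = 364.2 × (30 − 4.104) + 55.8 × (30 − 2.4) = 9431.3 + 1540.1 = 10971.4 kip·in.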